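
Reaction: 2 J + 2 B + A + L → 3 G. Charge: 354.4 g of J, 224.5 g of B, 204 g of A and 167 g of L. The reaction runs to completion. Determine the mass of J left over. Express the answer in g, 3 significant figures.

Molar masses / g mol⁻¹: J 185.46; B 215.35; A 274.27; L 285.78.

161 g

n(J) = 354.4 / 185.46 = 1.911 mol
n(B) = 224.5 / 215.35 = 1.042 mol
n(A) = 204.0 / 274.27 = 0.7438 mol
n(L) = 167.0 / 285.78 = 0.5844 mol
n/ν for J = 1.911/2 = 0.9555
n/ν for B = 1.042/2 = 0.5210
n/ν for A = 0.7438/1 = 0.7438
n/ν for L = 0.5844/1 = 0.5844
Smallest n/ν is B → limiting reagent.
J consumed = (2/2) × 1.042 = 1.042 mol
J remaining = 1.911 − 1.042 = 0.8690 mol
mass = 0.8690 × 185.46 = 161.2 g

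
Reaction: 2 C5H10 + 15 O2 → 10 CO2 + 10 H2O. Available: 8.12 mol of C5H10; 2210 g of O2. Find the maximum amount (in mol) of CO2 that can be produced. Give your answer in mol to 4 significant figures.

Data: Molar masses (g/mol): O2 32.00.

40.60 mol

n(C5H10) = 8.120 mol
n(O2) = 2210 / 32.00 = 69.06 mol
n/ν for C5H10 = 8.120/2 = 4.060
n/ν for O2 = 69.06/15 = 4.604
Smallest n/ν is C5H10 → limiting reagent.
n(CO2) = (10/2) × 8.120 = 40.60 mol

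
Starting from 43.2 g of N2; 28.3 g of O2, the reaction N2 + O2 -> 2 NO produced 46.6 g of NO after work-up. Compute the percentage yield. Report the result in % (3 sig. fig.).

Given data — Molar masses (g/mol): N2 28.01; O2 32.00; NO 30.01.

n(N2) = 43.20 / 28.01 = 1.542 mol
n(O2) = 28.30 / 32.00 = 0.8844 mol
n/ν for N2 = 1.542/1 = 1.542
n/ν for O2 = 0.8844/1 = 0.8844
Smallest n/ν is O2 → limiting reagent.
theoretical n(NO) = (2/1) × 0.8844 = 1.769 mol → 53.09 g
% yield = 46.6 / 53.09 × 100 = 87.78 %

87.8 %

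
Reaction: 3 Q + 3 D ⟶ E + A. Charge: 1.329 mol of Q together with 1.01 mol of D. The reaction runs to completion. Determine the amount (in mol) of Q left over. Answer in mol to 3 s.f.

0.319 mol

n(Q) = 1.329 mol
n(D) = 1.010 mol
n/ν for Q = 1.329/3 = 0.4430
n/ν for D = 1.010/3 = 0.3367
Smallest n/ν is D → limiting reagent.
Q consumed = (3/3) × 1.010 = 1.010 mol
Q remaining = 1.329 − 1.010 = 0.3190 mol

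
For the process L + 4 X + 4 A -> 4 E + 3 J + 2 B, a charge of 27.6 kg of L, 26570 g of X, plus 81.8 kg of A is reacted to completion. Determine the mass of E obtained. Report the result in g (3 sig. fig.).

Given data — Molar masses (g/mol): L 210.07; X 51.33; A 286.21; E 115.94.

33100 g

n(L) = 27.60×1000 / 210.07 = 131.4 mol
n(X) = 26570 / 51.33 = 517.6 mol
n(A) = 81.80×1000 / 286.21 = 285.8 mol
n/ν for L = 131.4/1 = 131.4
n/ν for X = 517.6/4 = 129.4
n/ν for A = 285.8/4 = 71.45
Smallest n/ν is A → limiting reagent.
n(E) = (4/4) × 285.8 = 285.8 mol
mass = 285.8 × 115.94 = 33140 g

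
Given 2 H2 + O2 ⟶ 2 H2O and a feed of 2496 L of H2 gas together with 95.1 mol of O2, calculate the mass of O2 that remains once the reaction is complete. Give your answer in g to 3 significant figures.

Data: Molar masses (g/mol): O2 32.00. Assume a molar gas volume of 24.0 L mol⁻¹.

n(H2) = 2496 / 24.0 = 104.0 mol
n(O2) = 95.10 mol
n/ν → H2: 52.00, O2: 95.10; H2 is limiting.
O2 consumed = (1/2) × 104.0 = 52.00 mol
O2 remaining = 95.10 − 52.00 = 43.10 mol
mass = 43.10 × 32.00 = 1379 g

1380 g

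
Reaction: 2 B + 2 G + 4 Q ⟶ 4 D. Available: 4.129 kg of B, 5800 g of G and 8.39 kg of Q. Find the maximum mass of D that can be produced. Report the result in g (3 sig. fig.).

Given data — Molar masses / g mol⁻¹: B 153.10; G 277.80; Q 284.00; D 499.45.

n(B) = 4.129×1000 / 153.10 = 26.97 mol
n(G) = 5800 / 277.80 = 20.88 mol
n(Q) = 8.390×1000 / 284.00 = 29.54 mol
n/ν → B: 13.49, G: 10.44, Q: 7.385; Q is limiting.
n(D) = (4/4) × 29.54 = 29.54 mol
mass = 29.54 × 499.45 = 14750 g

14800 g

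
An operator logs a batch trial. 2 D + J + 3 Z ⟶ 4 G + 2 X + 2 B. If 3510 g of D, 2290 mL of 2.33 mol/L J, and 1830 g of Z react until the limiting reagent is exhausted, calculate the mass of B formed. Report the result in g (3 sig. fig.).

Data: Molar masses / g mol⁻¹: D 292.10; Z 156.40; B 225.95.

n(D) = 3510 / 292.10 = 12.02 mol
n(J) = 2.33 × 2290/1000 = 5.336 mol
n(Z) = 1830 / 156.40 = 11.70 mol
n/ν → D: 6.010, J: 5.336, Z: 3.900; Z is limiting.
n(B) = (2/3) × 11.70 = 7.800 mol
mass = 7.800 × 225.95 = 1762 g

1760 g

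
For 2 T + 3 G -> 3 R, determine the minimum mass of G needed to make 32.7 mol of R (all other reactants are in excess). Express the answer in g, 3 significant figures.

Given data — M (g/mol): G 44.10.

1440 g

n(R) = 32.70 mol
n(G) = (3/3) × 32.70 = 32.70 mol
mass = 32.70 × 44.10 = 1442 g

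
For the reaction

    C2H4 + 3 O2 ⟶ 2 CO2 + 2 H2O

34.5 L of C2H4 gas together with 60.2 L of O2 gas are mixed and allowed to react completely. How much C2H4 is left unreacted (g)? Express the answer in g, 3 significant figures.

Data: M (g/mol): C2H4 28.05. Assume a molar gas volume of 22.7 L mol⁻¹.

n(C2H4) = 34.50 / 22.7 = 1.520 mol
n(O2) = 60.20 / 22.7 = 2.652 mol
n/ν for C2H4 = 1.520/1 = 1.520
n/ν for O2 = 2.652/3 = 0.8840
Smallest n/ν is O2 → limiting reagent.
C2H4 consumed = (1/3) × 2.652 = 0.8840 mol
C2H4 remaining = 1.520 − 0.8840 = 0.6360 mol
mass = 0.6360 × 28.05 = 17.84 g

17.8 g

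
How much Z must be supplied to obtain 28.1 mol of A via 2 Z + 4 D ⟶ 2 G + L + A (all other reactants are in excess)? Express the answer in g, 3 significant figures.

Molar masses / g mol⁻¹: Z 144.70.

n(A) = 28.10 mol
n(Z) = (2/1) × 28.10 = 56.20 mol
mass = 56.20 × 144.70 = 8132 g

8130 g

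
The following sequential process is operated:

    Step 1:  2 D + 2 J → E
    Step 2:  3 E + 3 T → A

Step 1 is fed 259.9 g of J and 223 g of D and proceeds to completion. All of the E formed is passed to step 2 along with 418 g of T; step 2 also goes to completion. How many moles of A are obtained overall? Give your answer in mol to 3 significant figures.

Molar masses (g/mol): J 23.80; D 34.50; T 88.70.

1.08 mol

Step 1:
n(J) = 259.9 / 23.80 = 10.92 mol
n(D) = 223.0 / 34.50 = 6.464 mol
n/ν for J = 10.92/2 = 5.460
n/ν for D = 6.464/2 = 3.232
Smallest n/ν is D → limiting reagent.
n(E) produced = (1/2) × 6.464 = 3.232 mol
Step 2:
n(E) available = 3.232 mol
n(T) = 418.0 / 88.70 = 4.713 mol
n/ν for E = 3.232/3 = 1.077
n/ν for T = 4.713/3 = 1.571
Smallest n/ν is E → limiting reagent.
n(A) = (1/3) × 3.232 = 1.077 mol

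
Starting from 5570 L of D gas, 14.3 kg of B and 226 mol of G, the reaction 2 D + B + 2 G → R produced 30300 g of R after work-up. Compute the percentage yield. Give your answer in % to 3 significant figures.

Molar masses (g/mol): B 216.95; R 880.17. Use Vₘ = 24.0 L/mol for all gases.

n(D) = 5570 / 24.0 = 232.1 mol
n(B) = 14.30×1000 / 216.95 = 65.91 mol
n(G) = 226.0 mol
n/ν → D: 116.1, B: 65.91, G: 113.0; B is limiting.
theoretical n(R) = (1/1) × 65.91 = 65.91 mol → 58010 g
% yield = 30300 / 58010 × 100 = 52.23 %

52.2 %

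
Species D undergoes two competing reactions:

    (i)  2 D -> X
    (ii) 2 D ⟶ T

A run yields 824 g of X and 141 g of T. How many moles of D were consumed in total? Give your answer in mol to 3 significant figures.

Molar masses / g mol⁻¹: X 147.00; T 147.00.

n(X) = 824 / 147.00 = 5.605 mol
n(T) = 141 / 147.00 = 0.9592 mol
n(D) via (i) = (2/1)×5.605 = 11.21 mol
n(D) via (ii) = (2/1)×0.9592 = 1.918 mol
total n(D) = 11.21 + 1.918 = 13.13 mol

13.1 mol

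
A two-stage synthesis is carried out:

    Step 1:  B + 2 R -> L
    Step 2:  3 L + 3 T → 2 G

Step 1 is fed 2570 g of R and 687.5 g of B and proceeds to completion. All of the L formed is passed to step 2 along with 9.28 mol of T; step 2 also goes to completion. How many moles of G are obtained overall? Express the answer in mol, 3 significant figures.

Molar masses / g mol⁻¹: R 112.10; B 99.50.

4.61 mol

Step 1:
n(R) = 2570 / 112.10 = 22.93 mol
n(B) = 687.5 / 99.50 = 6.910 mol
n/ν for R = 22.93/2 = 11.47
n/ν for B = 6.910/1 = 6.910
Smallest n/ν is B → limiting reagent.
n(L) produced = (1/1) × 6.910 = 6.910 mol
Step 2:
n(L) available = 6.910 mol
n(T) = 9.280 mol
n/ν for L = 6.910/3 = 2.303
n/ν for T = 9.280/3 = 3.093
Smallest n/ν is L → limiting reagent.
n(G) = (2/3) × 6.910 = 4.607 mol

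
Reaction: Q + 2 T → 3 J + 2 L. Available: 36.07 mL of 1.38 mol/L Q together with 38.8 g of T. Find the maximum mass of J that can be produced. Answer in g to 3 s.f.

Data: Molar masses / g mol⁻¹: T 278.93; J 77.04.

n(Q) = 1.38 × 36.07/1000 = 0.04978 mol
n(T) = 38.80 / 278.93 = 0.1391 mol
n/ν for Q = 0.04978/1 = 0.04978
n/ν for T = 0.1391/2 = 0.06955
Smallest n/ν is Q → limiting reagent.
n(J) = (3/1) × 0.04978 = 0.1493 mol
mass = 0.1493 × 77.04 = 11.50 g

11.5 g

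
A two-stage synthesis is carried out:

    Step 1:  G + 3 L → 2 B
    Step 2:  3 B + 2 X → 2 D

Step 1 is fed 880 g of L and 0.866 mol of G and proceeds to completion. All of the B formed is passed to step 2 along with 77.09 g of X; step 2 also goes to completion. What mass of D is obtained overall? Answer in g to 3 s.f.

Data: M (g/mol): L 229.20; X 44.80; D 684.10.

Step 1:
n(L) = 880.0 / 229.20 = 3.839 mol
n(G) = 0.8660 mol
n/ν for L = 3.839/3 = 1.280
n/ν for G = 0.8660/1 = 0.8660
Smallest n/ν is G → limiting reagent.
n(B) produced = (2/1) × 0.8660 = 1.732 mol
Step 2:
n(B) available = 1.732 mol
n(X) = 77.09 / 44.80 = 1.721 mol
n/ν for B = 1.732/3 = 0.5773
n/ν for X = 1.721/2 = 0.8605
Smallest n/ν is B → limiting reagent.
n(D) = (2/3) × 1.732 = 1.155 mol
mass = 1.155 × 684.10 = 790.1 g

790 g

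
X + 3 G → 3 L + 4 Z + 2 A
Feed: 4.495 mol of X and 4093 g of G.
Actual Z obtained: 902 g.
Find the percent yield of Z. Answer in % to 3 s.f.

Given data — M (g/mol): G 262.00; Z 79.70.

n(X) = 4.495 mol
n(G) = 4093 / 262.00 = 15.62 mol
n/ν for X = 4.495/1 = 4.495
n/ν for G = 15.62/3 = 5.207
Smallest n/ν is X → limiting reagent.
theoretical n(Z) = (4/1) × 4.495 = 17.98 mol → 1433 g
% yield = 902 / 1433 × 100 = 62.94 %

62.9 %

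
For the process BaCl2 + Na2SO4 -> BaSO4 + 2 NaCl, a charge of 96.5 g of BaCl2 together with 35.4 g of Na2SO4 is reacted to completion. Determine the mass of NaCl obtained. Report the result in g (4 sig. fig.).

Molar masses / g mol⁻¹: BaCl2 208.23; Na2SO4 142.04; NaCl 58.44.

n(BaCl2) = 96.50 / 208.23 = 0.4634 mol
n(Na2SO4) = 35.40 / 142.04 = 0.2492 mol
n/ν for BaCl2 = 0.4634/1 = 0.4634
n/ν for Na2SO4 = 0.2492/1 = 0.2492
Smallest n/ν is Na2SO4 → limiting reagent.
n(NaCl) = (2/1) × 0.2492 = 0.4984 mol
mass = 0.4984 × 58.44 = 29.13 g

29.13 g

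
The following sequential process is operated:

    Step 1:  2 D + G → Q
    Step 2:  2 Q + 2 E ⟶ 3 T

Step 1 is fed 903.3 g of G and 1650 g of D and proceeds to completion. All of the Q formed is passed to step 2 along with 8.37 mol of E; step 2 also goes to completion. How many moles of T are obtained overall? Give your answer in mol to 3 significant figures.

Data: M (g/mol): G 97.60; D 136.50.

9.07 mol

Step 1:
n(G) = 903.3 / 97.60 = 9.255 mol
n(D) = 1650 / 136.50 = 12.09 mol
n/ν for G = 9.255/1 = 9.255
n/ν for D = 12.09/2 = 6.045
Smallest n/ν is D → limiting reagent.
n(Q) produced = (1/2) × 12.09 = 6.045 mol
Step 2:
n(Q) available = 6.045 mol
n(E) = 8.370 mol
n/ν for Q = 6.045/2 = 3.023
n/ν for E = 8.370/2 = 4.185
Smallest n/ν is Q → limiting reagent.
n(T) = (3/2) × 6.045 = 9.068 mol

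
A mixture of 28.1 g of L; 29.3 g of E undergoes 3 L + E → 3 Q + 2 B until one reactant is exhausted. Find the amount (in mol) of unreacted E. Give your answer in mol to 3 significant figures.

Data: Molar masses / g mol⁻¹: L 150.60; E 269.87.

0.0464 mol

n(L) = 28.10 / 150.60 = 0.1866 mol
n(E) = 29.30 / 269.87 = 0.1086 mol
n/ν → L: 0.06220, E: 0.1086; L is limiting.
E consumed = (1/3) × 0.1866 = 0.06220 mol
E remaining = 0.1086 − 0.06220 = 0.04640 mol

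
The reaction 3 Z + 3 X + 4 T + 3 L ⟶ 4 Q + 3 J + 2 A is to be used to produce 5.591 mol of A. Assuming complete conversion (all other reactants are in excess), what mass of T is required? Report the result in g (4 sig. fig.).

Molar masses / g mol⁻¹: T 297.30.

n(A) = 5.591 mol
n(T) = (4/2) × 5.591 = 11.18 mol
mass = 11.18 × 297.30 = 3324 g

3324 g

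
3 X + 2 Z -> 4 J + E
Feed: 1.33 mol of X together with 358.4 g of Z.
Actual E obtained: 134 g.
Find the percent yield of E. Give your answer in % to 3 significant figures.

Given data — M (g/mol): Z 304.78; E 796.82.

n(X) = 1.330 mol
n(Z) = 358.4 / 304.78 = 1.176 mol
n/ν for X = 1.330/3 = 0.4433
n/ν for Z = 1.176/2 = 0.5880
Smallest n/ν is X → limiting reagent.
theoretical n(E) = (1/3) × 1.330 = 0.4433 mol → 353.2 g
% yield = 134 / 353.2 × 100 = 37.94 %

37.9 %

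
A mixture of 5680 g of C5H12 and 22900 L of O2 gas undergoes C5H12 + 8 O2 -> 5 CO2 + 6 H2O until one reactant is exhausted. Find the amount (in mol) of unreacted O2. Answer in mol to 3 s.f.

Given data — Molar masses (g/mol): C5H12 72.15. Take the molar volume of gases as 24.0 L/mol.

n(C5H12) = 5680 / 72.15 = 78.72 mol
n(O2) = 22900 / 24.0 = 954.2 mol
n/ν → C5H12: 78.72, O2: 119.3; C5H12 is limiting.
O2 consumed = (8/1) × 78.72 = 629.8 mol
O2 remaining = 954.2 − 629.8 = 324.4 mol

324 mol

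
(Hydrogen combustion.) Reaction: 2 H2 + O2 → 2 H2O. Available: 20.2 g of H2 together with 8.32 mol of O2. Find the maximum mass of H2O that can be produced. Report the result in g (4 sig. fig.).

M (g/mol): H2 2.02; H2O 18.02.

180.2 g

n(H2) = 20.20 / 2.02 = 10.00 mol
n(O2) = 8.320 mol
n/ν for H2 = 10.00/2 = 5.000
n/ν for O2 = 8.320/1 = 8.320
Smallest n/ν is H2 → limiting reagent.
n(H2O) = (2/2) × 10.00 = 10.00 mol
mass = 10.00 × 18.02 = 180.2 g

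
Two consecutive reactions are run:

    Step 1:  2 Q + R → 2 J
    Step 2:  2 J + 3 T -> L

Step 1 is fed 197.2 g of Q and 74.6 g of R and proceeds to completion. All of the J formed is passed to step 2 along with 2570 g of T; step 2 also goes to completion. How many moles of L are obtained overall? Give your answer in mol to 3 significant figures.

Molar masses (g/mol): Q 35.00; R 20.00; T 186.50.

Step 1:
n(Q) = 197.2 / 35.00 = 5.634 mol
n(R) = 74.60 / 20.00 = 3.730 mol
n/ν for Q = 5.634/2 = 2.817
n/ν for R = 3.730/1 = 3.730
Smallest n/ν is Q → limiting reagent.
n(J) produced = (2/2) × 5.634 = 5.634 mol
Step 2:
n(J) available = 5.634 mol
n(T) = 2570 / 186.50 = 13.78 mol
n/ν for J = 5.634/2 = 2.817
n/ν for T = 13.78/3 = 4.593
Smallest n/ν is J → limiting reagent.
n(L) = (1/2) × 5.634 = 2.817 mol

2.82 mol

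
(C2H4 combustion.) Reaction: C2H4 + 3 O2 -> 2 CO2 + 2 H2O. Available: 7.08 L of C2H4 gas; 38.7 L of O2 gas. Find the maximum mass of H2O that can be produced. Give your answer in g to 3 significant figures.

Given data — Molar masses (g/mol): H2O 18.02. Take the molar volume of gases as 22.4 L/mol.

n(C2H4) = 7.080 / 22.4 = 0.3161 mol
n(O2) = 38.70 / 22.4 = 1.728 mol
n/ν → C2H4: 0.3161, O2: 0.5760; C2H4 is limiting.
n(H2O) = (2/1) × 0.3161 = 0.6322 mol
mass = 0.6322 × 18.02 = 11.39 g

11.4 g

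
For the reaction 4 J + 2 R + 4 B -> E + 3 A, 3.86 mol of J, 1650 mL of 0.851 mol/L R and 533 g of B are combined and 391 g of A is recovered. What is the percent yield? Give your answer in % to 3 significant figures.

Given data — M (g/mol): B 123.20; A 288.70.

n(J) = 3.860 mol
n(R) = 0.851 × 1650/1000 = 1.404 mol
n(B) = 533.0 / 123.20 = 4.326 mol
n/ν → J: 0.9650, R: 0.7020, B: 1.082; R is limiting.
theoretical n(A) = (3/2) × 1.404 = 2.106 mol → 608.0 g
% yield = 391 / 608.0 × 100 = 64.31 %

64.3 %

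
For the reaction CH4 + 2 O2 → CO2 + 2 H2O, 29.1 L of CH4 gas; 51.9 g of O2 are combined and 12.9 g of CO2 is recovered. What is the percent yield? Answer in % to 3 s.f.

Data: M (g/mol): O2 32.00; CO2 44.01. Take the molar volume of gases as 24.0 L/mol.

36.1 %

n(CH4) = 29.10 / 24.0 = 1.213 mol
n(O2) = 51.90 / 32.00 = 1.622 mol
n/ν → CH4: 1.213, O2: 0.8110; O2 is limiting.
theoretical n(CO2) = (1/2) × 1.622 = 0.8110 mol → 35.69 g
% yield = 12.9 / 35.69 × 100 = 36.14 %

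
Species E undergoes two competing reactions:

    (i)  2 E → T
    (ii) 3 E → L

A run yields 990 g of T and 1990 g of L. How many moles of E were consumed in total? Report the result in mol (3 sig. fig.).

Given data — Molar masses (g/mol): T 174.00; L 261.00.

34.3 mol

n(T) = 990 / 174.00 = 5.690 mol
n(L) = 1990 / 261.00 = 7.625 mol
n(E) via (i) = (2/1)×5.690 = 11.38 mol
n(E) via (ii) = (3/1)×7.625 = 22.88 mol
total n(E) = 11.38 + 22.88 = 34.26 mol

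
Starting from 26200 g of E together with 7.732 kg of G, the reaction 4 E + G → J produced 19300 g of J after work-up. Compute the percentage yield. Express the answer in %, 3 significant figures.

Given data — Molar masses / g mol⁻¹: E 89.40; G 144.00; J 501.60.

71.7 %

n(E) = 26200 / 89.40 = 293.1 mol
n(G) = 7.732×1000 / 144.00 = 53.69 mol
n/ν → E: 73.28, G: 53.69; G is limiting.
theoretical n(J) = (1/1) × 53.69 = 53.69 mol → 26930 g
% yield = 19300 / 26930 × 100 = 71.67 %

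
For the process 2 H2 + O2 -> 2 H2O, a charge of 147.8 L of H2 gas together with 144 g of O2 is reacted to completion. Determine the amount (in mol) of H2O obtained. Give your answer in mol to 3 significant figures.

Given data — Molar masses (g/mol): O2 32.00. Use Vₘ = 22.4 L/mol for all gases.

6.60 mol

n(H2) = 147.8 / 22.4 = 6.598 mol
n(O2) = 144.0 / 32.00 = 4.500 mol
n/ν for H2 = 6.598/2 = 3.299
n/ν for O2 = 4.500/1 = 4.500
Smallest n/ν is H2 → limiting reagent.
n(H2O) = (2/2) × 6.598 = 6.598 mol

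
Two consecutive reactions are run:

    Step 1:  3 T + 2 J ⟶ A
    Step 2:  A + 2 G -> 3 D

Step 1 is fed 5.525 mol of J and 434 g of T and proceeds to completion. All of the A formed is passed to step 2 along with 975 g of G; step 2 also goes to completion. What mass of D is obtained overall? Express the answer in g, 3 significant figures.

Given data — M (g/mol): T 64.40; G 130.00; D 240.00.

Step 1:
n(J) = 5.525 mol
n(T) = 434.0 / 64.40 = 6.739 mol
n/ν for J = 5.525/2 = 2.763
n/ν for T = 6.739/3 = 2.246
Smallest n/ν is T → limiting reagent.
n(A) produced = (1/3) × 6.739 = 2.246 mol
Step 2:
n(A) available = 2.246 mol
n(G) = 975.0 / 130.00 = 7.500 mol
n/ν for A = 2.246/1 = 2.246
n/ν for G = 7.500/2 = 3.750
Smallest n/ν is A → limiting reagent.
n(D) = (3/1) × 2.246 = 6.738 mol
mass = 6.738 × 240.00 = 1617 g

1620 g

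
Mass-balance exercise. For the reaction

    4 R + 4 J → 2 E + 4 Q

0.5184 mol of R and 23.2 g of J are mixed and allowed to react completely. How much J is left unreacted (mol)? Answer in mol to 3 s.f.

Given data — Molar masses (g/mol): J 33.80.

n(R) = 0.5184 mol
n(J) = 23.20 / 33.80 = 0.6864 mol
n/ν for R = 0.5184/4 = 0.1296
n/ν for J = 0.6864/4 = 0.1716
Smallest n/ν is R → limiting reagent.
J consumed = (4/4) × 0.5184 = 0.5184 mol
J remaining = 0.6864 − 0.5184 = 0.1680 mol

0.168 mol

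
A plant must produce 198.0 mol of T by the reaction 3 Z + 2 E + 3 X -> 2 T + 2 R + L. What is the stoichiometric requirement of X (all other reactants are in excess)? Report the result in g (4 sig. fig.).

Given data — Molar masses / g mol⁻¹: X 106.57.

n(T) = 198.0 mol
n(X) = (3/2) × 198.0 = 297.0 mol
mass = 297.0 × 106.57 = 31650 g

31650 g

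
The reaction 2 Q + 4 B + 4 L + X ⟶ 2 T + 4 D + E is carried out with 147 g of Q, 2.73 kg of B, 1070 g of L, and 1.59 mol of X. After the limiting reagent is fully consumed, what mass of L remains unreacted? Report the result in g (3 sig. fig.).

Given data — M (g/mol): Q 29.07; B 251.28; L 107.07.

n(Q) = 147.0 / 29.07 = 5.057 mol
n(B) = 2.730×1000 / 251.28 = 10.86 mol
n(L) = 1070 / 107.07 = 9.993 mol
n(X) = 1.590 mol
n/ν for Q = 5.057/2 = 2.529
n/ν for B = 10.86/4 = 2.715
n/ν for L = 9.993/4 = 2.498
n/ν for X = 1.590/1 = 1.590
Smallest n/ν is X → limiting reagent.
L consumed = (4/1) × 1.590 = 6.360 mol
L remaining = 9.993 − 6.360 = 3.633 mol
mass = 3.633 × 107.07 = 389.0 g

389 g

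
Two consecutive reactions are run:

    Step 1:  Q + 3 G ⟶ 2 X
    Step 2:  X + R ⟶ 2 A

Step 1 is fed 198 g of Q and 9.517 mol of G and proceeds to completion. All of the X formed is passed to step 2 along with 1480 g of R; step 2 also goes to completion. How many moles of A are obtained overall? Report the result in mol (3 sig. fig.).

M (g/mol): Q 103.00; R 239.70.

Step 1:
n(Q) = 198.0 / 103.00 = 1.922 mol
n(G) = 9.517 mol
n/ν for Q = 1.922/1 = 1.922
n/ν for G = 9.517/3 = 3.172
Smallest n/ν is Q → limiting reagent.
n(X) produced = (2/1) × 1.922 = 3.844 mol
Step 2:
n(X) available = 3.844 mol
n(R) = 1480 / 239.70 = 6.174 mol
n/ν for X = 3.844/1 = 3.844
n/ν for R = 6.174/1 = 6.174
Smallest n/ν is X → limiting reagent.
n(A) = (2/1) × 3.844 = 7.688 mol

7.69 mol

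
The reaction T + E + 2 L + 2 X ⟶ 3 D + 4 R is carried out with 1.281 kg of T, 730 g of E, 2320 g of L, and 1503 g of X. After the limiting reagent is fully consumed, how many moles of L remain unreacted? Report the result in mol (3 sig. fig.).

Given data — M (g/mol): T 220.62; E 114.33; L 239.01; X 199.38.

2.17 mol

n(T) = 1.281×1000 / 220.62 = 5.806 mol
n(E) = 730.0 / 114.33 = 6.385 mol
n(L) = 2320 / 239.01 = 9.707 mol
n(X) = 1503 / 199.38 = 7.538 mol
n/ν for T = 5.806/1 = 5.806
n/ν for E = 6.385/1 = 6.385
n/ν for L = 9.707/2 = 4.854
n/ν for X = 7.538/2 = 3.769
Smallest n/ν is X → limiting reagent.
L consumed = (2/2) × 7.538 = 7.538 mol
L remaining = 9.707 − 7.538 = 2.169 mol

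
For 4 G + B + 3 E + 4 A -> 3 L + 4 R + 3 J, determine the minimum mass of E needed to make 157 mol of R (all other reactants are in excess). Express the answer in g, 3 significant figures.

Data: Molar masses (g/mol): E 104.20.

n(R) = 157.0 mol
n(E) = (3/4) × 157.0 = 117.8 mol
mass = 117.8 × 104.20 = 12270 g

12300 g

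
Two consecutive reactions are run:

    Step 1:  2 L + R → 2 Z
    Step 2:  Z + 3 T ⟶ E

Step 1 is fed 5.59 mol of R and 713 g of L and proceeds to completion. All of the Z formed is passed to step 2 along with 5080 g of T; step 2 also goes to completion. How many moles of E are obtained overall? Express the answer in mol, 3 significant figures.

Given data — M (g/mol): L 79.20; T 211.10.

Step 1:
n(R) = 5.590 mol
n(L) = 713.0 / 79.20 = 9.003 mol
n/ν for R = 5.590/1 = 5.590
n/ν for L = 9.003/2 = 4.502
Smallest n/ν is L → limiting reagent.
n(Z) produced = (2/2) × 9.003 = 9.003 mol
Step 2:
n(Z) available = 9.003 mol
n(T) = 5080 / 211.10 = 24.06 mol
n/ν for Z = 9.003/1 = 9.003
n/ν for T = 24.06/3 = 8.020
Smallest n/ν is T → limiting reagent.
n(E) = (1/3) × 24.06 = 8.020 mol

8.02 mol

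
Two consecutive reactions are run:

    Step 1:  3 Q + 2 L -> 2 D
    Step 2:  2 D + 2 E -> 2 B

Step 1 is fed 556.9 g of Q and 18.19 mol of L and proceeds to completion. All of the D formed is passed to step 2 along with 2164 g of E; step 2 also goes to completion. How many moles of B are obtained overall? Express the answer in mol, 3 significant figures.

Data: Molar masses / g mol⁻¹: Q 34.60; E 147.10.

Step 1:
n(Q) = 556.9 / 34.60 = 16.10 mol
n(L) = 18.19 mol
n/ν for Q = 16.10/3 = 5.367
n/ν for L = 18.19/2 = 9.095
Smallest n/ν is Q → limiting reagent.
n(D) produced = (2/3) × 16.10 = 10.73 mol
Step 2:
n(D) available = 10.73 mol
n(E) = 2164 / 147.10 = 14.71 mol
n/ν for D = 10.73/2 = 5.365
n/ν for E = 14.71/2 = 7.355
Smallest n/ν is D → limiting reagent.
n(B) = (2/2) × 10.73 = 10.73 mol

10.7 mol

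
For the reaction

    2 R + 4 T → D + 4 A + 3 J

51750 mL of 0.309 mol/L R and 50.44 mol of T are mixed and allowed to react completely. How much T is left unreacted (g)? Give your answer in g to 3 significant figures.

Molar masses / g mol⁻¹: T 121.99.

n(R) = 0.309 × 51750/1000 = 15.99 mol
n(T) = 50.44 mol
n/ν → R: 7.995, T: 12.61; R is limiting.
T consumed = (4/2) × 15.99 = 31.98 mol
T remaining = 50.44 − 31.98 = 18.46 mol
mass = 18.46 × 121.99 = 2252 g

2250 g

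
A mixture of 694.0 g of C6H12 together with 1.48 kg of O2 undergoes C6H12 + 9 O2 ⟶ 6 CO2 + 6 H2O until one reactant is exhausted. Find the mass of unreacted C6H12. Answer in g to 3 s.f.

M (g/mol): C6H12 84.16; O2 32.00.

262 g

n(C6H12) = 694.0 / 84.16 = 8.246 mol
n(O2) = 1.480×1000 / 32.00 = 46.25 mol
n/ν for C6H12 = 8.246/1 = 8.246
n/ν for O2 = 46.25/9 = 5.139
Smallest n/ν is O2 → limiting reagent.
C6H12 consumed = (1/9) × 46.25 = 5.139 mol
C6H12 remaining = 8.246 − 5.139 = 3.107 mol
mass = 3.107 × 84.16 = 261.5 g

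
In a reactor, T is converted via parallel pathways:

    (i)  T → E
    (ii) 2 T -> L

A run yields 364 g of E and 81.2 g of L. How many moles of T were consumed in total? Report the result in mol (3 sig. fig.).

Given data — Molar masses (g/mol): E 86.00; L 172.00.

n(E) = 364 / 86.00 = 4.233 mol
n(L) = 81.2 / 172.00 = 0.4721 mol
n(T) via (i) = (1/1)×4.233 = 4.233 mol
n(T) via (ii) = (2/1)×0.4721 = 0.9442 mol
total n(T) = 4.233 + 0.9442 = 5.177 mol

5.18 mol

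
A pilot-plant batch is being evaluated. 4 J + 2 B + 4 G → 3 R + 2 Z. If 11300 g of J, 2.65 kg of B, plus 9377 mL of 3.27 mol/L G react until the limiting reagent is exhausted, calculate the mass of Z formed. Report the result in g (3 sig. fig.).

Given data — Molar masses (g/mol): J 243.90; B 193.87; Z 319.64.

4370 g

n(J) = 11300 / 243.90 = 46.33 mol
n(B) = 2.650×1000 / 193.87 = 13.67 mol
n(G) = 3.27 × 9377/1000 = 30.66 mol
n/ν for J = 46.33/4 = 11.58
n/ν for B = 13.67/2 = 6.835
n/ν for G = 30.66/4 = 7.665
Smallest n/ν is B → limiting reagent.
n(Z) = (2/2) × 13.67 = 13.67 mol
mass = 13.67 × 319.64 = 4369 g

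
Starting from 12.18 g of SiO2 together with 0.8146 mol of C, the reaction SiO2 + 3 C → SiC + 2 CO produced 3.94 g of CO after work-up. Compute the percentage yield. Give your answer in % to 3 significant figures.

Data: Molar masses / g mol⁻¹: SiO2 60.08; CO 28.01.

34.7 %

n(SiO2) = 12.18 / 60.08 = 0.2027 mol
n(C) = 0.8146 mol
n/ν for SiO2 = 0.2027/1 = 0.2027
n/ν for C = 0.8146/3 = 0.2715
Smallest n/ν is SiO2 → limiting reagent.
theoretical n(CO) = (2/1) × 0.2027 = 0.4054 mol → 11.36 g
% yield = 3.94 / 11.36 × 100 = 34.68 %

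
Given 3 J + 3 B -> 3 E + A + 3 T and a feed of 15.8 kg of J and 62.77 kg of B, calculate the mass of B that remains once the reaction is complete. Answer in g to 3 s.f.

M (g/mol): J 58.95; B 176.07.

n(J) = 15.80×1000 / 58.95 = 268.0 mol
n(B) = 62.77×1000 / 176.07 = 356.5 mol
n/ν for J = 268.0/3 = 89.33
n/ν for B = 356.5/3 = 118.8
Smallest n/ν is J → limiting reagent.
B consumed = (3/3) × 268.0 = 268.0 mol
B remaining = 356.5 − 268.0 = 88.50 mol
mass = 88.50 × 176.07 = 15580 g

15600 g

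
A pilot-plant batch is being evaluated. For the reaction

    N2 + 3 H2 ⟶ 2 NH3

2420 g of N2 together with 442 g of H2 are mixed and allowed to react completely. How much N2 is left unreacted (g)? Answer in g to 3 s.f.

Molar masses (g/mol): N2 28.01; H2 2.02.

n(N2) = 2420 / 28.01 = 86.40 mol
n(H2) = 442.0 / 2.02 = 218.8 mol
n/ν for N2 = 86.40/1 = 86.40
n/ν for H2 = 218.8/3 = 72.93
Smallest n/ν is H2 → limiting reagent.
N2 consumed = (1/3) × 218.8 = 72.93 mol
N2 remaining = 86.40 − 72.93 = 13.47 mol
mass = 13.47 × 28.01 = 377.3 g

377 g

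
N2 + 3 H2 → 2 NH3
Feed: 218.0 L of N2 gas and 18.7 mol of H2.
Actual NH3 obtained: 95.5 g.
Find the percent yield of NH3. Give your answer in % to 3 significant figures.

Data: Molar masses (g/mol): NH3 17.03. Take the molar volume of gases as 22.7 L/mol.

45.0 %

n(N2) = 218.0 / 22.7 = 9.604 mol
n(H2) = 18.70 mol
n/ν → N2: 9.604, H2: 6.233; H2 is limiting.
theoretical n(NH3) = (2/3) × 18.70 = 12.47 mol → 212.4 g
% yield = 95.5 / 212.4 × 100 = 44.96 %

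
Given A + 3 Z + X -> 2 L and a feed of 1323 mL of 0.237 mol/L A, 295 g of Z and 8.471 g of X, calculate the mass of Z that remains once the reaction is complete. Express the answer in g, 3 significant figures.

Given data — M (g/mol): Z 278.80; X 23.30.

n(A) = 0.237 × 1323/1000 = 0.3136 mol
n(Z) = 295.0 / 278.80 = 1.058 mol
n(X) = 8.471 / 23.30 = 0.3636 mol
n/ν for A = 0.3136/1 = 0.3136
n/ν for Z = 1.058/3 = 0.3527
n/ν for X = 0.3636/1 = 0.3636
Smallest n/ν is A → limiting reagent.
Z consumed = (3/1) × 0.3136 = 0.9408 mol
Z remaining = 1.058 − 0.9408 = 0.1172 mol
mass = 0.1172 × 278.80 = 32.68 g

32.7 g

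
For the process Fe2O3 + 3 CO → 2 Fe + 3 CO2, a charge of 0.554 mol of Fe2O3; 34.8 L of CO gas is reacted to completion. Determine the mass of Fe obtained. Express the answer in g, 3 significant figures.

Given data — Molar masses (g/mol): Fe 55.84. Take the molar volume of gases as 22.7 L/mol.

57.1 g

n(Fe2O3) = 0.5540 mol
n(CO) = 34.80 / 22.7 = 1.533 mol
n/ν → Fe2O3: 0.5540, CO: 0.5110; CO is limiting.
n(Fe) = (2/3) × 1.533 = 1.022 mol
mass = 1.022 × 55.84 = 57.07 g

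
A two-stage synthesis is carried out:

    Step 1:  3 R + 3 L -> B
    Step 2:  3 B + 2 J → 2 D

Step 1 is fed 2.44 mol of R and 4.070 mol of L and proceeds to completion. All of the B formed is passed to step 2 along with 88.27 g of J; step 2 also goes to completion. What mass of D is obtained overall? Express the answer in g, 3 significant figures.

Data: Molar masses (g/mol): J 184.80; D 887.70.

424 g

Step 1:
n(R) = 2.440 mol
n(L) = 4.070 mol
n/ν for R = 2.440/3 = 0.8133
n/ν for L = 4.070/3 = 1.357
Smallest n/ν is R → limiting reagent.
n(B) produced = (1/3) × 2.440 = 0.8133 mol
Step 2:
n(B) available = 0.8133 mol
n(J) = 88.27 / 184.80 = 0.4777 mol
n/ν for B = 0.8133/3 = 0.2711
n/ν for J = 0.4777/2 = 0.2389
Smallest n/ν is J → limiting reagent.
n(D) = (2/2) × 0.4777 = 0.4777 mol
mass = 0.4777 × 887.70 = 424.1 g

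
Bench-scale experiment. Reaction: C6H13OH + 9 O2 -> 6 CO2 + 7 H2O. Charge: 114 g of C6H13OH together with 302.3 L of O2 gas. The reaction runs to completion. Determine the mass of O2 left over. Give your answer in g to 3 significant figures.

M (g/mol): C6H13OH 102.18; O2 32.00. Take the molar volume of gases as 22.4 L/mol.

111 g

n(C6H13OH) = 114.0 / 102.18 = 1.116 mol
n(O2) = 302.3 / 22.4 = 13.50 mol
n/ν → C6H13OH: 1.116, O2: 1.500; C6H13OH is limiting.
O2 consumed = (9/1) × 1.116 = 10.04 mol
O2 remaining = 13.50 − 10.04 = 3.460 mol
mass = 3.460 × 32.00 = 110.7 g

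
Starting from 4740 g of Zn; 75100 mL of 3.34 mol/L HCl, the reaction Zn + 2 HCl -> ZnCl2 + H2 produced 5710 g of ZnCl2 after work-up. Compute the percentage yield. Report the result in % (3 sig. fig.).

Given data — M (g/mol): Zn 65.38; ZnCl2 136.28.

n(Zn) = 4740 / 65.38 = 72.50 mol
n(HCl) = 3.34 × 75100/1000 = 250.8 mol
n/ν for Zn = 72.50/1 = 72.50
n/ν for HCl = 250.8/2 = 125.4
Smallest n/ν is Zn → limiting reagent.
theoretical n(ZnCl2) = (1/1) × 72.50 = 72.50 mol → 9880 g
% yield = 5710 / 9880 × 100 = 57.79 %

57.8 %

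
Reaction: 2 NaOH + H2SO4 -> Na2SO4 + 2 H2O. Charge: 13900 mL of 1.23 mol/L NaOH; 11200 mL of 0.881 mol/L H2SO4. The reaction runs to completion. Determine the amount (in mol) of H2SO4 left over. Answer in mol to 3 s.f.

n(NaOH) = 1.23 × 13900/1000 = 17.10 mol
n(H2SO4) = 0.881 × 11200/1000 = 9.867 mol
n/ν for NaOH = 17.10/2 = 8.550
n/ν for H2SO4 = 9.867/1 = 9.867
Smallest n/ν is NaOH → limiting reagent.
H2SO4 consumed = (1/2) × 17.10 = 8.550 mol
H2SO4 remaining = 9.867 − 8.550 = 1.317 mol

1.32 mol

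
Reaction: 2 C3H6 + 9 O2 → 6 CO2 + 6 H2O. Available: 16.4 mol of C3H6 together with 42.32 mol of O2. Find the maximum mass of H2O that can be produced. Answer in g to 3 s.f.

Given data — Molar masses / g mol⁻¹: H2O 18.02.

508 g

n(C3H6) = 16.40 mol
n(O2) = 42.32 mol
n/ν for C3H6 = 16.40/2 = 8.200
n/ν for O2 = 42.32/9 = 4.702
Smallest n/ν is O2 → limiting reagent.
n(H2O) = (6/9) × 42.32 = 28.21 mol
mass = 28.21 × 18.02 = 508.3 g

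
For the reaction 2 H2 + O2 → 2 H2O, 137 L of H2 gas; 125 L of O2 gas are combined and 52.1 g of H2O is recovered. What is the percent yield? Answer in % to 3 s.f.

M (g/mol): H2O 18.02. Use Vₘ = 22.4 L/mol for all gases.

n(H2) = 137.0 / 22.4 = 6.116 mol
n(O2) = 125.0 / 22.4 = 5.580 mol
n/ν for H2 = 6.116/2 = 3.058
n/ν for O2 = 5.580/1 = 5.580
Smallest n/ν is H2 → limiting reagent.
theoretical n(H2O) = (2/2) × 6.116 = 6.116 mol → 110.2 g
% yield = 52.1 / 110.2 × 100 = 47.28 %

47.3 %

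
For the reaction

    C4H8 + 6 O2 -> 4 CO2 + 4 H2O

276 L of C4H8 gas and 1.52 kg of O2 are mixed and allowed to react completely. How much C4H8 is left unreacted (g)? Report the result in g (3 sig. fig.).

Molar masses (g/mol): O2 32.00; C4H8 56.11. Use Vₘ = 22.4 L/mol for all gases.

247 g

n(C4H8) = 276.0 / 22.4 = 12.32 mol
n(O2) = 1.520×1000 / 32.00 = 47.50 mol
n/ν for C4H8 = 12.32/1 = 12.32
n/ν for O2 = 47.50/6 = 7.917
Smallest n/ν is O2 → limiting reagent.
C4H8 consumed = (1/6) × 47.50 = 7.917 mol
C4H8 remaining = 12.32 − 7.917 = 4.403 mol
mass = 4.403 × 56.11 = 247.1 g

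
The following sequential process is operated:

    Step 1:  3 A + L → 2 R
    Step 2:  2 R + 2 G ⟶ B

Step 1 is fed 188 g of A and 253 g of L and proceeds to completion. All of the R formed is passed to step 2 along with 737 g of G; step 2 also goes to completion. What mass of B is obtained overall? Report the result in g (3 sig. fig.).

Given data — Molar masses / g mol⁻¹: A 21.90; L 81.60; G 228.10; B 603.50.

Step 1:
n(A) = 188.0 / 21.90 = 8.584 mol
n(L) = 253.0 / 81.60 = 3.100 mol
n/ν for A = 8.584/3 = 2.861
n/ν for L = 3.100/1 = 3.100
Smallest n/ν is A → limiting reagent.
n(R) produced = (2/3) × 8.584 = 5.723 mol
Step 2:
n(R) available = 5.723 mol
n(G) = 737.0 / 228.10 = 3.231 mol
n/ν for R = 5.723/2 = 2.862
n/ν for G = 3.231/2 = 1.616
Smallest n/ν is G → limiting reagent.
n(B) = (1/2) × 3.231 = 1.616 mol
mass = 1.616 × 603.50 = 975.3 g

975 g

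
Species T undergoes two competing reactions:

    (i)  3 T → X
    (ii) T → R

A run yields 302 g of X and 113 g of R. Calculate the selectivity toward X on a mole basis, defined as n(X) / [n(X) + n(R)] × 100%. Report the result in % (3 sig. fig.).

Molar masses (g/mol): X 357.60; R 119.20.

47.1 %

n(X) = 302 / 357.60 = 0.8445 mol
n(R) = 113 / 119.20 = 0.9480 mol
selectivity = 0.8445/(0.8445+0.9480) × 100 = 47.11 %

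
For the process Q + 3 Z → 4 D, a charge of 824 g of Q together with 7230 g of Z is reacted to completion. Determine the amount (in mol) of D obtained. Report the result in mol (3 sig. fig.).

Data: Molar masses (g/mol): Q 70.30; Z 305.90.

n(Q) = 824.0 / 70.30 = 11.72 mol
n(Z) = 7230 / 305.90 = 23.64 mol
n/ν for Q = 11.72/1 = 11.72
n/ν for Z = 23.64/3 = 7.880
Smallest n/ν is Z → limiting reagent.
n(D) = (4/3) × 23.64 = 31.52 mol

31.5 mol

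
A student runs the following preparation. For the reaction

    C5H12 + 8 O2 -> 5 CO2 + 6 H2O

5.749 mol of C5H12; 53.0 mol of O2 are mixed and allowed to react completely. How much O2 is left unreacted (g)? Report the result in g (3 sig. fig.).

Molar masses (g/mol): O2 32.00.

n(C5H12) = 5.749 mol
n(O2) = 53.00 mol
n/ν for C5H12 = 5.749/1 = 5.749
n/ν for O2 = 53.00/8 = 6.625
Smallest n/ν is C5H12 → limiting reagent.
O2 consumed = (8/1) × 5.749 = 45.99 mol
O2 remaining = 53.00 − 45.99 = 7.010 mol
mass = 7.010 × 32.00 = 224.3 g

224 g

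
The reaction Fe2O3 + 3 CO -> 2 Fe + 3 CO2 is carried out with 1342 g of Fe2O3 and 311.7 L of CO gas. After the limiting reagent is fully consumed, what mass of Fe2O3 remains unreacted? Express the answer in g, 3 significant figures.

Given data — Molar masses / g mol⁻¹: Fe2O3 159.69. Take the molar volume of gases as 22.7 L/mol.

n(Fe2O3) = 1342 / 159.69 = 8.404 mol
n(CO) = 311.7 / 22.7 = 13.73 mol
n/ν for Fe2O3 = 8.404/1 = 8.404
n/ν for CO = 13.73/3 = 4.577
Smallest n/ν is CO → limiting reagent.
Fe2O3 consumed = (1/3) × 13.73 = 4.577 mol
Fe2O3 remaining = 8.404 − 4.577 = 3.827 mol
mass = 3.827 × 159.69 = 611.1 g

611 g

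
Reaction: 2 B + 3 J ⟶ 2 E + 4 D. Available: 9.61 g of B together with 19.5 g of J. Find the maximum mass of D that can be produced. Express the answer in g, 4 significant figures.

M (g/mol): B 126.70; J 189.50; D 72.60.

n(B) = 9.610 / 126.70 = 0.07585 mol
n(J) = 19.50 / 189.50 = 0.1029 mol
n/ν for B = 0.07585/2 = 0.03793
n/ν for J = 0.1029/3 = 0.03430
Smallest n/ν is J → limiting reagent.
n(D) = (4/3) × 0.1029 = 0.1372 mol
mass = 0.1372 × 72.60 = 9.961 g

9.961 g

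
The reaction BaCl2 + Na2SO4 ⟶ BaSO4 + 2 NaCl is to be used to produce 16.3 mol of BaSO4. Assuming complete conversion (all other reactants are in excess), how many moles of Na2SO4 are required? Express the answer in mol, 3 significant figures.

n(BaSO4) = 16.30 mol
n(Na2SO4) = (1/1) × 16.30 = 16.30 mol

16.3 mol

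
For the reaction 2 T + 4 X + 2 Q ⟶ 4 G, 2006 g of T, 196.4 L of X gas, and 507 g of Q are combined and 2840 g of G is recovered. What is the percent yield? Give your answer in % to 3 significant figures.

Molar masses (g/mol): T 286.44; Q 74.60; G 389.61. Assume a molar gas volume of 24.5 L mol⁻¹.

90.9 %

n(T) = 2006 / 286.44 = 7.003 mol
n(X) = 196.4 / 24.5 = 8.016 mol
n(Q) = 507.0 / 74.60 = 6.796 mol
n/ν → T: 3.502, X: 2.004, Q: 3.398; X is limiting.
theoretical n(G) = (4/4) × 8.016 = 8.016 mol → 3123 g
% yield = 2840 / 3123 × 100 = 90.94 %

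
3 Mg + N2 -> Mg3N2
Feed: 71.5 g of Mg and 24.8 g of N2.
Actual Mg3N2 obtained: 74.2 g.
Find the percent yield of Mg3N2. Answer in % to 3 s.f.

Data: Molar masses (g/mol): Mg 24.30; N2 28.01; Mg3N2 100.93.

83.0 %

n(Mg) = 71.50 / 24.30 = 2.942 mol
n(N2) = 24.80 / 28.01 = 0.8854 mol
n/ν for Mg = 2.942/3 = 0.9807
n/ν for N2 = 0.8854/1 = 0.8854
Smallest n/ν is N2 → limiting reagent.
theoretical n(Mg3N2) = (1/1) × 0.8854 = 0.8854 mol → 89.36 g
% yield = 74.2 / 89.36 × 100 = 83.03 %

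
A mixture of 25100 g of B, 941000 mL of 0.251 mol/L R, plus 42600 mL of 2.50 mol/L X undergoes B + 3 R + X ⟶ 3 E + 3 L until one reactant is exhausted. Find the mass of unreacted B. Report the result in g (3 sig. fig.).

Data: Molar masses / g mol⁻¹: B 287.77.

n(B) = 25100 / 287.77 = 87.22 mol
n(R) = 0.251 × 941000/1000 = 236.2 mol
n(X) = 2.50 × 42600/1000 = 106.5 mol
n/ν → B: 87.22, R: 78.73, X: 106.5; R is limiting.
B consumed = (1/3) × 236.2 = 78.73 mol
B remaining = 87.22 − 78.73 = 8.490 mol
mass = 8.490 × 287.77 = 2443 g

2440 g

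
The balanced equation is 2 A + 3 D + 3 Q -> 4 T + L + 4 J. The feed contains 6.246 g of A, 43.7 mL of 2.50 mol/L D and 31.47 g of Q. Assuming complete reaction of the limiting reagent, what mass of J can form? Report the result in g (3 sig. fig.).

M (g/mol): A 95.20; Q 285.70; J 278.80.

n(A) = 6.246 / 95.20 = 0.06561 mol
n(D) = 2.50 × 43.70/1000 = 0.1093 mol
n(Q) = 31.47 / 285.70 = 0.1102 mol
n/ν for A = 0.06561/2 = 0.03281
n/ν for D = 0.1093/3 = 0.03643
n/ν for Q = 0.1102/3 = 0.03673
Smallest n/ν is A → limiting reagent.
n(J) = (4/2) × 0.06561 = 0.1312 mol
mass = 0.1312 × 278.80 = 36.58 g

36.6 g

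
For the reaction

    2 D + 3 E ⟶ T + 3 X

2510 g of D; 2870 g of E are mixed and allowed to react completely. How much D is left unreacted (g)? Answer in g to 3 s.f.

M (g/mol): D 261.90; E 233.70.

n(D) = 2510 / 261.90 = 9.584 mol
n(E) = 2870 / 233.70 = 12.28 mol
n/ν for D = 9.584/2 = 4.792
n/ν for E = 12.28/3 = 4.093
Smallest n/ν is E → limiting reagent.
D consumed = (2/3) × 12.28 = 8.187 mol
D remaining = 9.584 − 8.187 = 1.397 mol
mass = 1.397 × 261.90 = 365.9 g

366 g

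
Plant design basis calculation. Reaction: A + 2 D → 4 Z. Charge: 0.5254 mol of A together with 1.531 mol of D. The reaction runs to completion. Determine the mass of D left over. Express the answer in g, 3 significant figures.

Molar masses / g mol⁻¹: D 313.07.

150 g

n(A) = 0.5254 mol
n(D) = 1.531 mol
n/ν → A: 0.5254, D: 0.7655; A is limiting.
D consumed = (2/1) × 0.5254 = 1.051 mol
D remaining = 1.531 − 1.051 = 0.4800 mol
mass = 0.4800 × 313.07 = 150.3 g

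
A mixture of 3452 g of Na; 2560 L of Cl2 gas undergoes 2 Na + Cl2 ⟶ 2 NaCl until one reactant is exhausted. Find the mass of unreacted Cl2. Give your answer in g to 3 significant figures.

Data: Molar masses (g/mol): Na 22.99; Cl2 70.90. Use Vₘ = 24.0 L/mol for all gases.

n(Na) = 3452 / 22.99 = 150.2 mol
n(Cl2) = 2560 / 24.0 = 106.7 mol
n/ν for Na = 150.2/2 = 75.10
n/ν for Cl2 = 106.7/1 = 106.7
Smallest n/ν is Na → limiting reagent.
Cl2 consumed = (1/2) × 150.2 = 75.10 mol
Cl2 remaining = 106.7 − 75.10 = 31.60 mol
mass = 31.60 × 70.90 = 2240 g

2240 g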